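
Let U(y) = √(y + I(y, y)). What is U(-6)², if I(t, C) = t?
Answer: -12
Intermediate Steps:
U(y) = √2*√y (U(y) = √(y + y) = √(2*y) = √2*√y)
U(-6)² = (√2*√(-6))² = (√2*(I*√6))² = (2*I*√3)² = -12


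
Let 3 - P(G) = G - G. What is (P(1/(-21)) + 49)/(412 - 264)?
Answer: 13/37 ≈ 0.35135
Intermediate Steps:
P(G) = 3 (P(G) = 3 - (G - G) = 3 - 1*0 = 3 + 0 = 3)
(P(1/(-21)) + 49)/(412 - 264) = (3 + 49)/(412 - 264) = 52/148 = 52*(1/148) = 13/37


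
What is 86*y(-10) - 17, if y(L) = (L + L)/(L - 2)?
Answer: 379/3 ≈ 126.33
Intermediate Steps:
y(L) = 2*L/(-2 + L) (y(L) = (2*L)/(-2 + L) = 2*L/(-2 + L))
86*y(-10) - 17 = 86*(2*(-10)/(-2 - 10)) - 17 = 86*(2*(-10)/(-12)) - 17 = 86*(2*(-10)*(-1/12)) - 17 = 86*(5/3) - 17 = 430/3 - 17 = 379/3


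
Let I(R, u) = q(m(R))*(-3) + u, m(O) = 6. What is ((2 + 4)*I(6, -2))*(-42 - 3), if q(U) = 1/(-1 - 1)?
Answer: 135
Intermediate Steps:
q(U) = -1/2 (q(U) = 1/(-2) = -1/2)
I(R, u) = 3/2 + u (I(R, u) = -1/2*(-3) + u = 3/2 + u)
((2 + 4)*I(6, -2))*(-42 - 3) = ((2 + 4)*(3/2 - 2))*(-42 - 3) = (6*(-1/2))*(-45) = -3*(-45) = 135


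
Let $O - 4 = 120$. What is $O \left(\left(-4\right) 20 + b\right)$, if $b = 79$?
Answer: $-124$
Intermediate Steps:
$O = 124$ ($O = 4 + 120 = 124$)
$O \left(\left(-4\right) 20 + b\right) = 124 \left(\left(-4\right) 20 + 79\right) = 124 \left(-80 + 79\right) = 124 \left(-1\right) = -124$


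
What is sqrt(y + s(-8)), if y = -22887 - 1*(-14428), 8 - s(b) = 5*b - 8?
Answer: I*sqrt(8403) ≈ 91.668*I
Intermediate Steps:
s(b) = 16 - 5*b (s(b) = 8 - (5*b - 8) = 8 - (-8 + 5*b) = 8 + (8 - 5*b) = 16 - 5*b)
y = -8459 (y = -22887 + 14428 = -8459)
sqrt(y + s(-8)) = sqrt(-8459 + (16 - 5*(-8))) = sqrt(-8459 + (16 + 40)) = sqrt(-8459 + 56) = sqrt(-8403) = I*sqrt(8403)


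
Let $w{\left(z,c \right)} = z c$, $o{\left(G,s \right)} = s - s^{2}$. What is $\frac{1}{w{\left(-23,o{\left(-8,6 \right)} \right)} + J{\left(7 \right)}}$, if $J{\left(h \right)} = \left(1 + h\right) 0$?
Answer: $\frac{1}{690} \approx 0.0014493$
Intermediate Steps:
$J{\left(h \right)} = 0$
$w{\left(z,c \right)} = c z$
$\frac{1}{w{\left(-23,o{\left(-8,6 \right)} \right)} + J{\left(7 \right)}} = \frac{1}{6 \left(1 - 6\right) \left(-23\right) + 0} = \frac{1}{6 \left(-5\right) \left(-23\right) + 0} = \frac{1}{\left(-30\right) \left(-23\right) + 0} = \frac{1}{690 + 0} = \frac{1}{690}$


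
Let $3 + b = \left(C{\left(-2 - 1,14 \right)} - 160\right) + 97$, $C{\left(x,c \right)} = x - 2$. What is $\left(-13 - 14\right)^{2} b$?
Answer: $-51759$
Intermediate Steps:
$C{\left(x,c \right)} = -2 + x$
$b = -71$ ($b = -3 + \left(\left(\left(-2 - 3\right) - 160\right) + 97\right) = -3 + \left(\left(-5 - 160\right) + 97\right) = -3 + \left(-165 + 97\right) = -3 - 68 = -71$)
$\left(-13 - 14\right)^{2} b = \left(-13 - 14\right)^{2} \left(-71\right) = \left(-27\right)^{2} \left(-71\right) = 729 \left(-71\right) = -51759$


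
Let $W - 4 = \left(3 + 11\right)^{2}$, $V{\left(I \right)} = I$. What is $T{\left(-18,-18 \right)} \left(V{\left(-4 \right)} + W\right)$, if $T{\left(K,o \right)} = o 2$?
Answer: $-7056$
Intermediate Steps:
$W = 200$ ($W = 4 + \left(3 + 11\right)^{2} = 4 + 14^{2} = 4 + 196 = 200$)
$T{\left(K,o \right)} = 2 o$
$T{\left(-18,-18 \right)} \left(V{\left(-4 \right)} + W\right) = 2 \left(-18\right) \left(-4 + 200\right) = \left(-36\right) 196 = -7056$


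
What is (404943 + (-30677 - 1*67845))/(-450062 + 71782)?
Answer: -306421/378280 ≈ -0.81004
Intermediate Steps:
(404943 + (-30677 - 1*67845))/(-450062 + 71782) = (404943 + (-30677 - 67845))/(-378280) = (404943 - 98522)*(-1/378280) = 306421*(-1/378280) = -306421/378280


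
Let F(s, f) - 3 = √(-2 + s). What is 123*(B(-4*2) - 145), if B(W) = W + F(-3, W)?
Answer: -18450 + 123*I*√5 ≈ -18450.0 + 275.04*I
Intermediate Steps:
F(s, f) = 3 + √(-2 + s)
B(W) = 3 + W + I*√5 (B(W) = W + (3 + √(-2 - 3)) = W + (3 + √(-5)) = W + (3 + I*√5) = 3 + W + I*√5)
123*(B(-4*2) - 145) = 123*((3 - 4*2 + I*√5) - 145) = 123*((3 - 8 + I*√5) - 145) = 123*((-5 + I*√5) - 145) = 123*(-150 + I*√5) = -18450 + 123*I*√5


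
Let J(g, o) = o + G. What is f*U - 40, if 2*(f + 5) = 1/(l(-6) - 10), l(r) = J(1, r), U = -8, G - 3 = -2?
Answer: 4/15 ≈ 0.26667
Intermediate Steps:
G = 1 (G = 3 - 2 = 1)
J(g, o) = 1 + o (J(g, o) = o + 1 = 1 + o)
l(r) = 1 + r
f = -151/30 (f = -5 + 1/(2*((1 - 6) - 10)) = -5 + 1/(2*(-5 - 10)) = -5 + (½)/(-15) = -5 + (½)*(-1/15) = -5 - 1/30 = -151/30 ≈ -5.0333)
f*U - 40 = -151/30*(-8) - 40 = 604/15 - 40 = 4/15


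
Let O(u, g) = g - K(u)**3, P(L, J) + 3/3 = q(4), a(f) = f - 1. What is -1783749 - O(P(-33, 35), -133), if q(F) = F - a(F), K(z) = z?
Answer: -1783616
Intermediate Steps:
a(f) = -1 + f
q(F) = 1 (q(F) = F - (-1 + F) = F + (1 - F) = 1)
P(L, J) = 0 (P(L, J) = -1 + 1 = 0)
O(u, g) = g - u**3
-1783749 - O(P(-33, 35), -133) = -1783749 - (-133 - 1*0**3) = -1783749 - (-133 - 1*0) = -1783749 - (-133 + 0) = -1783749 - 1*(-133) = -1783749 + 133 = -1783616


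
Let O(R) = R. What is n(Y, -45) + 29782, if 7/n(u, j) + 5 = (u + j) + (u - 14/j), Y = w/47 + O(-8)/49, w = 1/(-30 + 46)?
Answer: 1234892288218/41464579 ≈ 29782.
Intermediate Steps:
w = 1/16 ≈ 0.062500
Y = -5967/36848 (Y = (1/16)/47 - 8/49 = (1/16)*(1/47) - 8*1/49 = 1/752 - 8/49 = -5967/36848 ≈ -0.16194)
n(u, j) = 7/(-5 + j - 14/j + 2*u) (n(u, j) = 7/(-5 + ((u + j) + (u - 14/j))) = 7/(-5 + ((j + u) + (u - 14/j))) = 7/(-5 + (j - 14/j + 2*u)) = 7/(-5 + j - 14/j + 2*u))
n(Y, -45) + 29782 = 7*(-45)/(-14 + (-45)² - 5*(-45) + 2*(-45)*(-5967/36848)) + 29782 = 7*(-45)/(-14 + 2025 + 225 + 268515/18424) + 29782 = 7*(-45)/(41464579/18424) + 29782 = 7*(-45)*(18424/41464579) + 29782 = -5803560/41464579 + 29782 = 1234892288218/41464579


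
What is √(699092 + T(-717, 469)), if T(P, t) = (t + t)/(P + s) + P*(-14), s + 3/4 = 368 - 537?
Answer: √8921699429826/3547 ≈ 842.10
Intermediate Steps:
s = -679/4 (s = -¾ + (368 - 537) = -¾ - 169 = -679/4 ≈ -169.75)
T(P, t) = -14*P + 2*t/(-679/4 + P) (T(P, t) = (t + t)/(P - 679/4) + P*(-14) = (2*t)/(-679/4 + P) - 14*P = 2*t/(-679/4 + P) - 14*P = -14*P + 2*t/(-679/4 + P))
√(699092 + T(-717, 469)) = √(699092 + 2*(-28*(-717)² + 4*469 + 4753*(-717))/(-679 + 4*(-717))) = √(699092 + 2*(-28*514089 + 1876 - 3407901)/(-679 - 2868)) = √(699092 + 2*(-14394492 + 1876 - 3407901)/(-3547)) = √(699092 + 2*(-1/3547)*(-17800517)) = √(699092 + 35601034/3547) = √(2515280358/3547) = √8921699429826/3547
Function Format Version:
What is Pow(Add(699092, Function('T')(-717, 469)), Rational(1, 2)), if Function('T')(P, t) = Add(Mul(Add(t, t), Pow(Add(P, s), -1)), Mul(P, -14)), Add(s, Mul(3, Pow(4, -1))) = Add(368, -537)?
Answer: Mul(Rational(1, 3547), Pow(8921699429826, Rational(1, 2))) ≈ 842.10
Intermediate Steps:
s = Rational(-679, 4) (s = Add(Rational(-3, 4), Add(368, -537)) = Add(Rational(-3, 4), -169) = Rational(-679, 4) ≈ -169.75)
Function('T')(P, t) = Add(Mul(-14, P), Mul(2, t, Pow(Add(Rational(-679, 4), P), -1))) (Function('T')(P, t) = Add(Mul(Add(t, t), Pow(Add(P, Rational(-679, 4)), -1)), Mul(P, -14)) = Add(Mul(Mul(2, t), Pow(Add(Rational(-679, 4), P), -1)), Mul(-14, P)) = Add(Mul(2, t, Pow(Add(Rational(-679, 4), P), -1)), Mul(-14, P)) = Add(Mul(-14, P), Mul(2, t, Pow(Add(Rational(-679, 4), P), -1))))
Pow(Add(699092, Function('T')(-717, 469)), Rational(1, 2)) = Pow(Add(699092, Mul(2, Pow(Add(-679, Mul(4, -717)), -1), Add(Mul(-28, Pow(-717, 2)), Mul(4, 469), Mul(4753, -717)))), Rational(1, 2)) = Pow(Add(699092, Mul(2, Pow(Add(-679, -2868), -1), Add(Mul(-28, 514089), 1876, -3407901))), Rational(1, 2)) = Pow(Add(699092, Mul(2, Pow(-3547, -1), Add(-14394492, 1876, -3407901))), Rational(1, 2)) = Pow(Add(699092, Mul(2, Rational(-1, 3547), -17800517)), Rational(1, 2)) = Pow(Add(699092, Rational(35601034, 3547)), Rational(1, 2)) = Pow(Rational(2515280358, 3547), Rational(1, 2)) = Mul(Rational(1, 3547), Pow(8921699429826, Rational(1, 2)))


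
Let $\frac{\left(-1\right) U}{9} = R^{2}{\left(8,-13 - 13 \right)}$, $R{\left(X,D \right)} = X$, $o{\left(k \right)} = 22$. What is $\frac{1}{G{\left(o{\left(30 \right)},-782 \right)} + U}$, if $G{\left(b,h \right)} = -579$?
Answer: $- \frac{1}{1155} \approx -0.0008658$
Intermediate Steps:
$U = -576$ ($U = - 9 \cdot 8^{2} = \left(-9\right) 64 = -576$)
$\frac{1}{G{\left(o{\left(30 \right)},-782 \right)} + U} = \frac{1}{-579 - 576} = \frac{1}{-1155} = - \frac{1}{1155}$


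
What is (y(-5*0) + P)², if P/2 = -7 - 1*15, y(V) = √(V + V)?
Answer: 1936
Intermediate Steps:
y(V) = √2*√V (y(V) = √(2*V) = √2*√V)
P = -44 (P = 2*(-7 - 1*15) = 2*(-7 - 15) = 2*(-22) = -44)
(y(-5*0) + P)² = (√2*√(-5*0) - 44)² = (√2*√0 - 44)² = (√2*0 - 44)² = (0 - 44)² = (-44)² = 1936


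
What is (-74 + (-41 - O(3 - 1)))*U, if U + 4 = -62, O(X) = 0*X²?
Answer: 7590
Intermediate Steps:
O(X) = 0
U = -66 (U = -4 - 62 = -66)
(-74 + (-41 - O(3 - 1)))*U = (-74 + (-41 - 1*0))*(-66) = (-74 + (-41 + 0))*(-66) = (-74 - 41)*(-66) = -115*(-66) = 7590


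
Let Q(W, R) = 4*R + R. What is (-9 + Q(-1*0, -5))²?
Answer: 1156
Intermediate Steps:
Q(W, R) = 5*R
(-9 + Q(-1*0, -5))² = (-9 + 5*(-5))² = (-9 - 25)² = (-34)² = 1156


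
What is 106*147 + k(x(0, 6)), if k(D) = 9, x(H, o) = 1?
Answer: 15591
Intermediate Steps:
106*147 + k(x(0, 6)) = 106*147 + 9 = 15582 + 9 = 15591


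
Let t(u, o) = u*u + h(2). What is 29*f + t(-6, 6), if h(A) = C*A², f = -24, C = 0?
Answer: -660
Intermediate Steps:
h(A) = 0 (h(A) = 0*A² = 0)
t(u, o) = u² (t(u, o) = u*u + 0 = u² + 0 = u²)
29*f + t(-6, 6) = 29*(-24) + (-6)² = -696 + 36 = -660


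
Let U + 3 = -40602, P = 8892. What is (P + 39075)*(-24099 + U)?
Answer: -3103656768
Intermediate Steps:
U = -40605 (U = -3 - 40602 = -40605)
(P + 39075)*(-24099 + U) = (8892 + 39075)*(-24099 - 40605) = 47967*(-64704) = -3103656768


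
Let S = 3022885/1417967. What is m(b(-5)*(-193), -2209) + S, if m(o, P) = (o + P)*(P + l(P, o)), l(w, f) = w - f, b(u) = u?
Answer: 9495350975969/1417967 ≈ 6.6965e+6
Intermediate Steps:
m(o, P) = (P + o)*(-o + 2*P) (m(o, P) = (o + P)*(P + (P - o)) = (P + o)*(-o + 2*P))
S = 3022885/1417967 (S = 3022885*(1/1417967) = 3022885/1417967 ≈ 2.1318)
m(b(-5)*(-193), -2209) + S = (-(-5*(-193))² + 2*(-2209)² - (-11045)*(-193)) + 3022885/1417967 = (-1*965² + 2*4879681 - 2209*965) + 3022885/1417967 = (-1*931225 + 9759362 - 2131685) + 3022885/1417967 = (-931225 + 9759362 - 2131685) + 3022885/1417967 = 6696452 + 3022885/1417967 = 9495350975969/1417967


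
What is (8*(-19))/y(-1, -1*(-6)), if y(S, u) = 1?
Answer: -152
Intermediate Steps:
(8*(-19))/y(-1, -1*(-6)) = (8*(-19))/1 = -152*1 = -152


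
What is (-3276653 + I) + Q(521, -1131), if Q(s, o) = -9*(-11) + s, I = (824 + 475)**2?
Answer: -1588632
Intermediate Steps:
I = 1687401 (I = 1299**2 = 1687401)
Q(s, o) = 99 + s
(-3276653 + I) + Q(521, -1131) = (-3276653 + 1687401) + (99 + 521) = -1589252 + 620 = -1588632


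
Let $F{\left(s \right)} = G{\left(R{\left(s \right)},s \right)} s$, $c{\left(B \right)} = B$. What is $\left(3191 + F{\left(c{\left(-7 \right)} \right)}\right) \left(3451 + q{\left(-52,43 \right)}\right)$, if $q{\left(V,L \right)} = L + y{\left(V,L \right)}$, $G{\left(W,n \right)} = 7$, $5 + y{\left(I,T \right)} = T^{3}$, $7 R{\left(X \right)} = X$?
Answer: $260773432$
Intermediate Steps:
$R{\left(X \right)} = \frac{X}{7}$
$y{\left(I,T \right)} = -5 + T^{3}$
$q{\left(V,L \right)} = -5 + L + L^{3}$ ($q{\left(V,L \right)} = L + \left(-5 + L^{3}\right) = -5 + L + L^{3}$)
$F{\left(s \right)} = 7 s$
$\left(3191 + F{\left(c{\left(-7 \right)} \right)}\right) \left(3451 + q{\left(-52,43 \right)}\right) = \left(3191 + 7 \left(-7\right)\right) \left(3451 + \left(-5 + 43 + 43^{3}\right)\right) = \left(3191 - 49\right) \left(3451 + \left(-5 + 43 + 79507\right)\right) = 3142 \left(3451 + 79545\right) = 3142 \cdot 82996 = 260773432$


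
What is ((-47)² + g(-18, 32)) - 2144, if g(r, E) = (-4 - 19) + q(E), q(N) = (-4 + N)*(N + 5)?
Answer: 1078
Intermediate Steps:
q(N) = (-4 + N)*(5 + N)
g(r, E) = -43 + E + E² (g(r, E) = (-4 - 19) + (-20 + E + E²) = -23 + (-20 + E + E²) = -43 + E + E²)
((-47)² + g(-18, 32)) - 2144 = ((-47)² + (-43 + 32 + 32²)) - 2144 = (2209 + (-43 + 32 + 1024)) - 2144 = (2209 + 1013) - 2144 = 3222 - 2144 = 1078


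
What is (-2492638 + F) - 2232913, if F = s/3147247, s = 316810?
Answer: -14872475891287/3147247 ≈ -4.7256e+6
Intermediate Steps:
F = 316810/3147247 ≈ 0.10066
(-2492638 + F) - 2232913 = (-2492638 + 316810/3147247) - 2232913 = -7844947150776/3147247 - 2232913 = -14872475891287/3147247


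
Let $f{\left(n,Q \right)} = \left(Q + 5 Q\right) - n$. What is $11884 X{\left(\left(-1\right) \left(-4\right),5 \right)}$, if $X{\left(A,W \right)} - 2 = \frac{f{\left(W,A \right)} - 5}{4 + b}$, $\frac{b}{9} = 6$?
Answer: $\frac{772460}{29} \approx 26637.0$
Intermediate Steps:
$f{\left(n,Q \right)} = - n + 6 Q$ ($f{\left(n,Q \right)} = 6 Q - n = - n + 6 Q$)
$b = 54$ ($b = 9 \cdot 6 = 54$)
$X{\left(A,W \right)} = \frac{111}{58} - \frac{W}{58} + \frac{3 A}{29}$ ($X{\left(A,W \right)} = 2 + \frac{\left(- W + 6 A\right) - 5}{4 + 54} = 2 + \frac{-5 - W + 6 A}{58} = 2 + \left(-5 - W + 6 A\right) \frac{1}{58} = 2 - \left(\frac{5}{58} - \frac{3 A}{29} + \frac{W}{58}\right) = \frac{111}{58} - \frac{W}{58} + \frac{3 A}{29}$)
$11884 X{\left(\left(-1\right) \left(-4\right),5 \right)} = 11884 \left(\frac{111}{58} - \frac{5}{58} + \frac{3 \left(\left(-1\right) \left(-4\right)\right)}{29}\right) = 11884 \left(\frac{111}{58} - \frac{5}{58} + \frac{3}{29} \cdot 4\right) = 11884 \left(\frac{111}{58} - \frac{5}{58} + \frac{12}{29}\right) = 11884 \cdot \frac{65}{29} = \frac{772460}{29}$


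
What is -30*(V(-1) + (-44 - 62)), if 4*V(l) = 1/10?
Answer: 12717/4 ≈ 3179.3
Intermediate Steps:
V(l) = 1/40 (V(l) = (¼)/10 = (¼)*(⅒) = 1/40)
-30*(V(-1) + (-44 - 62)) = -30*(1/40 + (-44 - 62)) = -30*(1/40 - 106) = -30*(-4239/40) = 12717/4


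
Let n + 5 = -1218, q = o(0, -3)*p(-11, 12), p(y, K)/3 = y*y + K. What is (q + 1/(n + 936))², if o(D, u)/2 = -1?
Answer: 52453366729/82369 ≈ 6.3681e+5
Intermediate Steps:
o(D, u) = -2 (o(D, u) = 2*(-1) = -2)
p(y, K) = 3*K + 3*y² (p(y, K) = 3*(y*y + K) = 3*(y² + K) = 3*(K + y²) = 3*K + 3*y²)
q = -798 (q = -2*(3*12 + 3*(-11)²) = -2*(36 + 3*121) = -2*(36 + 363) = -2*399 = -798)
n = -1223 (n = -5 - 1218 = -1223)
(q + 1/(n + 936))² = (-798 + 1/(-1223 + 936))² = (-798 + 1/(-287))² = (-798 - 1/287)² = (-229027/287)² = 52453366729/82369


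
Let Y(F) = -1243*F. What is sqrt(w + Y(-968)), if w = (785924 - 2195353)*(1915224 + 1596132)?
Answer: 50*I*sqrt(1979602309) ≈ 2.2246e+6*I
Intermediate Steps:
w = -4949006975724 (w = -1409429*3511356 = -4949006975724)
sqrt(w + Y(-968)) = sqrt(-4949006975724 - 1243*(-968)) = sqrt(-4949006975724 + 1203224) = sqrt(-4949005772500) = 50*I*sqrt(1979602309)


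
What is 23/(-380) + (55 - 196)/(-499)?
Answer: 42103/189620 ≈ 0.22204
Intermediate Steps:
23/(-380) + (55 - 196)/(-499) = 23*(-1/380) - 141*(-1/499) = -23/380 + 141/499 = 42103/189620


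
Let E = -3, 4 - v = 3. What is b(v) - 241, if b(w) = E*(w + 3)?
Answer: -253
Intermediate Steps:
v = 1 (v = 4 - 1*3 = 4 - 3 = 1)
b(w) = -9 - 3*w (b(w) = -3*(w + 3) = -3*(3 + w) = -9 - 3*w)
b(v) - 241 = (-9 - 3*1) - 241 = (-9 - 3) - 241 = -12 - 241 = -253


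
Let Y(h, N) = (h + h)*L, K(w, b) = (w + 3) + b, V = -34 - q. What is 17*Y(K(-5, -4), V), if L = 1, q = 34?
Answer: -204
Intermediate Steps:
V = -68 (V = -34 - 1*34 = -34 - 34 = -68)
K(w, b) = 3 + b + w (K(w, b) = (3 + w) + b = 3 + b + w)
Y(h, N) = 2*h (Y(h, N) = (h + h)*1 = (2*h)*1 = 2*h)
17*Y(K(-5, -4), V) = 17*(2*(3 - 4 - 5)) = 17*(2*(-6)) = 17*(-12) = -204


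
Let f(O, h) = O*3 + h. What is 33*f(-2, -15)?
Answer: -693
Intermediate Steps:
f(O, h) = h + 3*O (f(O, h) = 3*O + h = h + 3*O)
33*f(-2, -15) = 33*(-15 + 3*(-2)) = 33*(-15 - 6) = 33*(-21) = -693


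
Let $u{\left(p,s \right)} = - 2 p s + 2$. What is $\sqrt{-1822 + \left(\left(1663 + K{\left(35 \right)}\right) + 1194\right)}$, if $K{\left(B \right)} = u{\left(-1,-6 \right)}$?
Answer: $5 \sqrt{41} \approx 32.016$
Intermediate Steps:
$u{\left(p,s \right)} = 2 - 2 p s$ ($u{\left(p,s \right)} = - 2 p s + 2 = 2 - 2 p s$)
$K{\left(B \right)} = -10$ ($K{\left(B \right)} = 2 - \left(-2\right) \left(-6\right) = 2 - 12 = -10$)
$\sqrt{-1822 + \left(\left(1663 + K{\left(35 \right)}\right) + 1194\right)} = \sqrt{-1822 + \left(\left(1663 - 10\right) + 1194\right)} = \sqrt{-1822 + \left(1653 + 1194\right)} = \sqrt{-1822 + 2847} = \sqrt{1025} = 5 \sqrt{41}$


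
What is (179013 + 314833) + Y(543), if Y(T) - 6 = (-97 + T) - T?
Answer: 493755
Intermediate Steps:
Y(T) = -91 (Y(T) = 6 + ((-97 + T) - T) = 6 - 97 = -91)
(179013 + 314833) + Y(543) = (179013 + 314833) - 91 = 493846 - 91 = 493755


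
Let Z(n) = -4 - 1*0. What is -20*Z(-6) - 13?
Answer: 67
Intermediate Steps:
Z(n) = -4 (Z(n) = -4 + 0 = -4)
-20*Z(-6) - 13 = -20*(-4) - 13 = 80 - 13 = 67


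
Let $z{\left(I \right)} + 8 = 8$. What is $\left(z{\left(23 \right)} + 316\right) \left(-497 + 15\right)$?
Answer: $-152312$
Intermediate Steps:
$z{\left(I \right)} = 0$ ($z{\left(I \right)} = -8 + 8 = 0$)
$\left(z{\left(23 \right)} + 316\right) \left(-497 + 15\right) = \left(0 + 316\right) \left(-497 + 15\right) = 316 \left(-482\right) = -152312$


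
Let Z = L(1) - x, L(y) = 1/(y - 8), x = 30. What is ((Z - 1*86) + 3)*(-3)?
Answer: 2376/7 ≈ 339.43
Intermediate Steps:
L(y) = 1/(-8 + y)
Z = -211/7 (Z = 1/(-8 + 1) - 1*30 = 1/(-7) - 30 = -1/7 - 30 = -211/7 ≈ -30.143)
((Z - 1*86) + 3)*(-3) = ((-211/7 - 1*86) + 3)*(-3) = ((-211/7 - 86) + 3)*(-3) = (-813/7 + 3)*(-3) = -792/7*(-3) = 2376/7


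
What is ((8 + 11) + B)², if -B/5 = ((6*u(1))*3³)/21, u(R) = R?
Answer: 18769/49 ≈ 383.04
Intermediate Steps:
B = -270/7 (B = -5*(6*1)*3³/21 = -5*6*27/21 = -810/21 = -5*54/7 = -270/7 ≈ -38.571)
((8 + 11) + B)² = ((8 + 11) - 270/7)² = (19 - 270/7)² = (-137/7)² = 18769/49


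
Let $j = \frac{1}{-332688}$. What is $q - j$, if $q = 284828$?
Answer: $\frac{94758857665}{332688} \approx 2.8483 \cdot 10^{5}$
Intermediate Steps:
$j = - \frac{1}{332688} \approx -3.0058 \cdot 10^{-6}$
$q - j = 284828 - - \frac{1}{332688} = 284828 + \frac{1}{332688} = \frac{94758857665}{332688}$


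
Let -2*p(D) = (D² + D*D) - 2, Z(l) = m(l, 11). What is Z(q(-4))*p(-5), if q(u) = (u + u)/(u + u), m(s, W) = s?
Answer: -24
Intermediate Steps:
q(u) = 1 (q(u) = (2*u)/((2*u)) = (2*u)*(1/(2*u)) = 1)
Z(l) = l
p(D) = 1 - D² (p(D) = -((D² + D*D) - 2)/2 = -((D² + D²) - 2)/2 = -(2*D² - 2)/2 = -(-2 + 2*D²)/2 = 1 - D²)
Z(q(-4))*p(-5) = 1*(1 - 1*(-5)²) = 1*(1 - 1*25) = 1*(1 - 25) = 1*(-24) = -24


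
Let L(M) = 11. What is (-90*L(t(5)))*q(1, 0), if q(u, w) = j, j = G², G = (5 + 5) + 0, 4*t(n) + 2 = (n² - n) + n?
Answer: -99000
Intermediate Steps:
t(n) = -½ + n²/4 (t(n) = -½ + ((n² - n) + n)/4 = -½ + n²/4)
G = 10 (G = 10 + 0 = 10)
j = 100 (j = 10² = 100)
q(u, w) = 100
(-90*L(t(5)))*q(1, 0) = -90*11*100 = -990*100 = -99000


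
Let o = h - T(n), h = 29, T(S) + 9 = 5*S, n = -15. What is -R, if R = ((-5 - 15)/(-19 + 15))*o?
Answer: -565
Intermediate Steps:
T(S) = -9 + 5*S
o = 113 (o = 29 - (-9 + 5*(-15)) = 29 - (-9 - 75) = 29 - 1*(-84) = 29 + 84 = 113)
R = 565 (R = ((-5 - 15)/(-19 + 15))*113 = -20/(-4)*113 = -20*(-¼)*113 = 5*113 = 565)
-R = -1*565 = -565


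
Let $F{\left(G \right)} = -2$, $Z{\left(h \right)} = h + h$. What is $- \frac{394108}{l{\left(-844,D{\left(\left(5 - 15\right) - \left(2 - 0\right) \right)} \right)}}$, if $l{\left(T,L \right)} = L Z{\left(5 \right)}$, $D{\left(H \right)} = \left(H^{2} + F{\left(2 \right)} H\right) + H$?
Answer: $- \frac{7579}{30} \approx -252.63$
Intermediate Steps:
$Z{\left(h \right)} = 2 h$
$D{\left(H \right)} = H^{2} - H$ ($D{\left(H \right)} = \left(H^{2} - 2 H\right) + H = H^{2} - H$)
$l{\left(T,L \right)} = 10 L$ ($l{\left(T,L \right)} = L 2 \cdot 5 = L 10 = 10 L$)
$- \frac{394108}{l{\left(-844,D{\left(\left(5 - 15\right) - \left(2 - 0\right) \right)} \right)}} = - \frac{394108}{10 \left(\left(5 - 15\right) - \left(2 - 0\right)\right) \left(-1 + \left(\left(5 - 15\right) - \left(2 - 0\right)\right)\right)} = - \frac{394108}{10 \left(\left(5 - 15\right) - \left(2 + 0\right)\right) \left(-1 + \left(\left(5 - 15\right) - \left(2 + 0\right)\right)\right)} = - \frac{394108}{10 \left(-10 - 2\right) \left(-1 - 12\right)} = - \frac{394108}{10 \left(- 12 \left(-1 - 12\right)\right)} = - \frac{394108}{10 \left(\left(-12\right) \left(-13\right)\right)} = - \frac{394108}{10 \cdot 156} = - \frac{394108}{1560} = \left(-394108\right) \frac{1}{1560} = - \frac{7579}{30}$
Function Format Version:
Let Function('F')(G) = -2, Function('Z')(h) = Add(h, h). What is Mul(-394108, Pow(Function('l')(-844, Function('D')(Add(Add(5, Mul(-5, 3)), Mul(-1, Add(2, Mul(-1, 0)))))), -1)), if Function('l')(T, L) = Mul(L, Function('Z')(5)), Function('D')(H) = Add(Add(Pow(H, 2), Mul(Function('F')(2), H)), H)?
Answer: Rational(-7579, 30) ≈ -252.63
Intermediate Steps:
Function('Z')(h) = Mul(2, h)
Function('D')(H) = Add(Pow(H, 2), Mul(-1, H)) (Function('D')(H) = Add(Add(Pow(H, 2), Mul(-2, H)), H) = Add(Pow(H, 2), Mul(-1, H)))
Function('l')(T, L) = Mul(10, L) (Function('l')(T, L) = Mul(L, Mul(2, 5)) = Mul(L, 10) = Mul(10, L))
Mul(-394108, Pow(Function('l')(-844, Function('D')(Add(Add(5, Mul(-5, 3)), Mul(-1, Add(2, Mul(-1, 0)))))), -1)) = Mul(-394108, Pow(Mul(10, Mul(Add(Add(5, Mul(-5, 3)), Mul(-1, Add(2, Mul(-1, 0)))), Add(-1, Add(Add(5, Mul(-5, 3)), Mul(-1, Add(2, Mul(-1, 0))))))), -1)) = Mul(-394108, Pow(Mul(10, Mul(Add(Add(5, -15), Mul(-1, Add(2, 0))), Add(-1, Add(Add(5, -15), Mul(-1, Add(2, 0)))))), -1)) = Mul(-394108, Pow(Mul(10, Mul(Add(-10, Mul(-1, 2)), Add(-1, Add(-10, Mul(-1, 2))))), -1)) = Mul(-394108, Pow(Mul(10, Mul(Add(-10, -2), Add(-1, Add(-10, -2)))), -1)) = Mul(-394108, Pow(Mul(10, Mul(-12, Add(-1, -12))), -1)) = Mul(-394108, Pow(Mul(10, Mul(-12, -13)), -1)) = Mul(-394108, Pow(Mul(10, 156), -1)) = Mul(-394108, Pow(1560, -1)) = Mul(-394108, Rational(1, 1560)) = Rational(-7579, 30)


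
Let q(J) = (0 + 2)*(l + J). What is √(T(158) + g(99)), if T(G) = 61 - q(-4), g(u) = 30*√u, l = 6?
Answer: √(57 + 90*√11) ≈ 18.855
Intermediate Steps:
q(J) = 12 + 2*J (q(J) = (0 + 2)*(6 + J) = 2*(6 + J) = 12 + 2*J)
T(G) = 57 (T(G) = 61 - (12 + 2*(-4)) = 61 - (12 - 8) = 61 - 1*4 = 61 - 4 = 57)
√(T(158) + g(99)) = √(57 + 30*√99) = √(57 + 30*(3*√11)) = √(57 + 90*√11)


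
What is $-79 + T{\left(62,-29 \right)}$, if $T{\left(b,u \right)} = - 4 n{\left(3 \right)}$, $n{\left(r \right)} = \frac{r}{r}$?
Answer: $-83$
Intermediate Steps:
$n{\left(r \right)} = 1$
$T{\left(b,u \right)} = -4$ ($T{\left(b,u \right)} = \left(-4\right) 1 = -4$)
$-79 + T{\left(62,-29 \right)} = -79 - 4 = -83$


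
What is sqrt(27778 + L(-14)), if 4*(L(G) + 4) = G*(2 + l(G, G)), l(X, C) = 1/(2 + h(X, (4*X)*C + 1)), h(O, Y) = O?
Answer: sqrt(3998490)/12 ≈ 166.64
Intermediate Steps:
l(X, C) = 1/(2 + X)
L(G) = -4 + G*(2 + 1/(2 + G))/4 (L(G) = -4 + (G*(2 + 1/(2 + G)))/4 = -4 + G*(2 + 1/(2 + G))/4)
sqrt(27778 + L(-14)) = sqrt(27778 + (-14 + 2*(-8 - 14)*(2 - 14))/(4*(2 - 14))) = sqrt(27778 + (1/4)*(-14 + 2*(-22)*(-12))/(-12)) = sqrt(27778 + (1/4)*(-1/12)*(-14 + 528)) = sqrt(27778 + (1/4)*(-1/12)*514) = sqrt(27778 - 257/24) = sqrt(666415/24) = sqrt(3998490)/12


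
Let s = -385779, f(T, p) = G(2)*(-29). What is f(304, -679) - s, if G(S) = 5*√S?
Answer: 385779 - 145*√2 ≈ 3.8557e+5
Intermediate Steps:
f(T, p) = -145*√2 (f(T, p) = (5*√2)*(-29) = -145*√2)
f(304, -679) - s = -145*√2 - 1*(-385779) = -145*√2 + 385779 = 385779 - 145*√2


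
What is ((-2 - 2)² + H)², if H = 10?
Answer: 676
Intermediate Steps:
((-2 - 2)² + H)² = ((-2 - 2)² + 10)² = ((-4)² + 10)² = (16 + 10)² = 26² = 676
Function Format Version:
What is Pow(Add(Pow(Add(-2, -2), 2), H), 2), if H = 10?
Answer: 676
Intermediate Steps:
Pow(Add(Pow(Add(-2, -2), 2), H), 2) = Pow(Add(Pow(Add(-2, -2), 2), 10), 2) = Pow(Add(Pow(-4, 2), 10), 2) = Pow(Add(16, 10), 2) = Pow(26, 2) = 676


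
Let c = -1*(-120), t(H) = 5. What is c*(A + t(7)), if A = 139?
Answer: 17280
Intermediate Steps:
c = 120
c*(A + t(7)) = 120*(139 + 5) = 120*144 = 17280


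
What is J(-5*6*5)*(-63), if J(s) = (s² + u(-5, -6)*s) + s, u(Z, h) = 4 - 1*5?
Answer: -1417500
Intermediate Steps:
u(Z, h) = -1 (u(Z, h) = 4 - 5 = -1)
J(s) = s² (J(s) = (s² - s) + s = s²)
J(-5*6*5)*(-63) = (-5*6*5)²*(-63) = (-30*5)²*(-63) = (-150)²*(-63) = 22500*(-63) = -1417500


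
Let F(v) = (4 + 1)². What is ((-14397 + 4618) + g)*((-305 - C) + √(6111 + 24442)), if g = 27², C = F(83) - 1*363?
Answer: -298650 - 9050*√30553 ≈ -1.8805e+6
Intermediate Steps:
F(v) = 25 (F(v) = 5² = 25)
C = -338 (C = 25 - 1*363 = 25 - 363 = -338)
g = 729
((-14397 + 4618) + g)*((-305 - C) + √(6111 + 24442)) = ((-14397 + 4618) + 729)*((-305 - 1*(-338)) + √(6111 + 24442)) = (-9779 + 729)*((-305 + 338) + √30553) = -9050*(33 + √30553) = -298650 - 9050*√30553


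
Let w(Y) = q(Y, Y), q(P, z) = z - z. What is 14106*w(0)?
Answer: 0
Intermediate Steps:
q(P, z) = 0
w(Y) = 0
14106*w(0) = 14106*0 = 0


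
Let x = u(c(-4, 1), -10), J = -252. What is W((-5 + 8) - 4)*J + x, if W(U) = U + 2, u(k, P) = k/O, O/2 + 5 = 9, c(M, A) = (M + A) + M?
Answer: -2023/8 ≈ -252.88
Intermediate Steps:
c(M, A) = A + 2*M (c(M, A) = (A + M) + M = A + 2*M)
O = 8 (O = -10 + 2*9 = -10 + 18 = 8)
u(k, P) = k/8
x = -7/8 (x = (1 + 2*(-4))/8 = (1 - 8)/8 = (⅛)*(-7) = -7/8 ≈ -0.87500)
W(U) = 2 + U
W((-5 + 8) - 4)*J + x = (2 + ((-5 + 8) - 4))*(-252) - 7/8 = (2 + (3 - 4))*(-252) - 7/8 = (2 - 1)*(-252) - 7/8 = 1*(-252) - 7/8 = -252 - 7/8 = -2023/8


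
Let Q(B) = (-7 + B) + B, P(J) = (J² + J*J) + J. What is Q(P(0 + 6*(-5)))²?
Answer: 12482089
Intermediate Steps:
P(J) = J + 2*J² (P(J) = (J² + J²) + J = 2*J² + J = J + 2*J²)
Q(B) = -7 + 2*B
Q(P(0 + 6*(-5)))² = (-7 + 2*((0 + 6*(-5))*(1 + 2*(0 + 6*(-5)))))² = (-7 + 2*((0 - 30)*(1 + 2*(0 - 30))))² = (-7 + 2*(-30*(1 + 2*(-30))))² = (-7 + 2*(-30*(1 - 60)))² = (-7 + 2*(-30*(-59)))² = (-7 + 2*1770)² = (-7 + 3540)² = 3533² = 12482089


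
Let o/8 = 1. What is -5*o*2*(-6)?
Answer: 480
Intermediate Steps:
o = 8 (o = 8*1 = 8)
-5*o*2*(-6) = -40*2*(-6) = -5*16*(-6) = -80*(-6) = 480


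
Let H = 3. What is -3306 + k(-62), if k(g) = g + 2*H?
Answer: -3362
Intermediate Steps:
k(g) = 6 + g (k(g) = g + 2*3 = g + 6 = 6 + g)
-3306 + k(-62) = -3306 + (6 - 62) = -3306 - 56 = -3362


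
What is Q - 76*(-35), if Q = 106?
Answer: 2766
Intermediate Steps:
Q - 76*(-35) = 106 - 76*(-35) = 106 + 2660 = 2766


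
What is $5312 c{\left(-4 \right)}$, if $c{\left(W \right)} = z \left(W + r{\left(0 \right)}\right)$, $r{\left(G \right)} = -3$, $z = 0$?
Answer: $0$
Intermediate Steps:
$c{\left(W \right)} = 0$ ($c{\left(W \right)} = 0 \left(W - 3\right) = 0 \left(-3 + W\right) = 0$)
$5312 c{\left(-4 \right)} = 5312 \cdot 0 = 0$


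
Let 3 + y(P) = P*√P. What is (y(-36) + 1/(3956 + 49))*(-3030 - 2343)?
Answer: 7172358/445 + 1160568*I ≈ 16118.0 + 1.1606e+6*I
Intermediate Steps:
y(P) = -3 + P^(3/2) (y(P) = -3 + P*√P = -3 + P^(3/2))
(y(-36) + 1/(3956 + 49))*(-3030 - 2343) = ((-3 + (-36)^(3/2)) + 1/(3956 + 49))*(-3030 - 2343) = ((-3 - 216*I) + 1/4005)*(-5373) = (-12014/4005 - 216*I)*(-5373) = 7172358/445 + 1160568*I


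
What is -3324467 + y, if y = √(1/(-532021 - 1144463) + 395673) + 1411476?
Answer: -1912991 + √85570789531299/14706 ≈ -1.9124e+6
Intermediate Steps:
y = 1411476 + √85570789531299/14706 (y = √(1/(-1676484) + 395673) + 1411476 = √(-1/1676484 + 395673) + 1411476 = √(663339453731/1676484) + 1411476 = √85570789531299/14706 + 1411476 = 1411476 + √85570789531299/14706 ≈ 1.4121e+6)
-3324467 + y = -3324467 + (1411476 + √85570789531299/14706) = -1912991 + √85570789531299/14706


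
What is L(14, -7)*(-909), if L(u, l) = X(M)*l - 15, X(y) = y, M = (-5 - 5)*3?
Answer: -177255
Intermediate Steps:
M = -30 (M = -10*3 = -30)
L(u, l) = -15 - 30*l (L(u, l) = -30*l - 15 = -15 - 30*l)
L(14, -7)*(-909) = (-15 - 30*(-7))*(-909) = (-15 + 210)*(-909) = 195*(-909) = -177255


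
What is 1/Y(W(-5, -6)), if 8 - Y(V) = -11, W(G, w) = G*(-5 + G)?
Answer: 1/19 ≈ 0.052632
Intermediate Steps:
Y(V) = 19 (Y(V) = 8 - 1*(-11) = 8 + 11 = 19)
1/Y(W(-5, -6)) = 1/19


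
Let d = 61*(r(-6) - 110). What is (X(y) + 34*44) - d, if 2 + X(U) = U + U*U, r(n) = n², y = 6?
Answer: 6050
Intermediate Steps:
X(U) = -2 + U + U² (X(U) = -2 + (U + U*U) = -2 + (U + U²) = -2 + U + U²)
d = -4514 (d = 61*((-6)² - 110) = 61*(36 - 110) = 61*(-74) = -4514)
(X(y) + 34*44) - d = ((-2 + 6 + 6²) + 34*44) - 1*(-4514) = ((-2 + 6 + 36) + 1496) + 4514 = (40 + 1496) + 4514 = 1536 + 4514 = 6050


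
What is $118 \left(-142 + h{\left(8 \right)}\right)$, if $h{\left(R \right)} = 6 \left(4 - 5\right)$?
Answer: $-17464$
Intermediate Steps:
$h{\left(R \right)} = -6$ ($h{\left(R \right)} = 6 \left(-1\right) = -6$)
$118 \left(-142 + h{\left(8 \right)}\right) = 118 \left(-142 - 6\right) = 118 \left(-148\right) = -17464$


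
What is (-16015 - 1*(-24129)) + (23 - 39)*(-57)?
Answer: 9026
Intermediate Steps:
(-16015 - 1*(-24129)) + (23 - 39)*(-57) = (-16015 + 24129) - 16*(-57) = 8114 + 912 = 9026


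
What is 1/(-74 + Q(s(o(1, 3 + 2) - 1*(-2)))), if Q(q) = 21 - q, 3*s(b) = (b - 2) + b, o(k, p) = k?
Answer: -3/163 ≈ -0.018405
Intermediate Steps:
s(b) = -2/3 + 2*b/3 (s(b) = ((b - 2) + b)/3 = ((-2 + b) + b)/3 = (-2 + 2*b)/3 = -2/3 + 2*b/3)
1/(-74 + Q(s(o(1, 3 + 2) - 1*(-2)))) = 1/(-74 + (21 - (-2/3 + 2*(1 - 1*(-2))/3))) = 1/(-74 + (21 - (-2/3 + 2*(1 + 2)/3))) = 1/(-74 + (21 - (-2/3 + (2/3)*3))) = 1/(-74 + (21 - (-2/3 + 2))) = 1/(-74 + (21 - 1*4/3)) = 1/(-74 + (21 - 4/3)) = 1/(-74 + 59/3) = 1/(-163/3) = -3/163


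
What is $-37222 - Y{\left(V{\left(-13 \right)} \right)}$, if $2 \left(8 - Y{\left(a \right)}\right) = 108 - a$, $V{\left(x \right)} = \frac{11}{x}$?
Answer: $- \frac{966565}{26} \approx -37176.0$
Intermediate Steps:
$Y{\left(a \right)} = -46 + \frac{a}{2}$ ($Y{\left(a \right)} = 8 - \frac{108 - a}{2} = 8 + \left(-54 + \frac{a}{2}\right) = -46 + \frac{a}{2}$)
$-37222 - Y{\left(V{\left(-13 \right)} \right)} = -37222 - \left(-46 + \frac{11 \frac{1}{-13}}{2}\right) = -37222 - \left(-46 + \frac{11 \left(- \frac{1}{13}\right)}{2}\right) = -37222 - \left(-46 + \frac{1}{2} \left(- \frac{11}{13}\right)\right) = -37222 - \left(-46 - \frac{11}{26}\right) = -37222 - - \frac{1207}{26} = -37222 + \frac{1207}{26} = - \frac{966565}{26}$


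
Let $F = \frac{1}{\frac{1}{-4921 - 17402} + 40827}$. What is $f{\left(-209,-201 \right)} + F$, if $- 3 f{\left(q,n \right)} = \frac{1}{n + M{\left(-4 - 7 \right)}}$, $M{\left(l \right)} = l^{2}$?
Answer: $\frac{11459233}{2734143360} \approx 0.0041912$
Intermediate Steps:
$F = \frac{22323}{911381120}$ ($F = \frac{1}{\frac{1}{-22323} + 40827} = \frac{1}{- \frac{1}{22323} + 40827} = \frac{1}{\frac{911381120}{22323}} = \frac{22323}{911381120} \approx 2.4494 \cdot 10^{-5}$)
$f{\left(q,n \right)} = - \frac{1}{3 \left(121 + n\right)}$ ($f{\left(q,n \right)} = - \frac{1}{3 \left(n + \left(-4 - 7\right)^{2}\right)} = - \frac{1}{3 \left(n + \left(-11\right)^{2}\right)} = - \frac{1}{3 \left(n + 121\right)} = - \frac{1}{3 \left(121 + n\right)}$)
$f{\left(-209,-201 \right)} + F = - \frac{1}{363 + 3 \left(-201\right)} + \frac{22323}{911381120} = - \frac{1}{363 - 603} + \frac{22323}{911381120} = - \frac{1}{-240} + \frac{22323}{911381120} = \left(-1\right) \left(- \frac{1}{240}\right) + \frac{22323}{911381120} = \frac{1}{240} + \frac{22323}{911381120} = \frac{11459233}{2734143360}$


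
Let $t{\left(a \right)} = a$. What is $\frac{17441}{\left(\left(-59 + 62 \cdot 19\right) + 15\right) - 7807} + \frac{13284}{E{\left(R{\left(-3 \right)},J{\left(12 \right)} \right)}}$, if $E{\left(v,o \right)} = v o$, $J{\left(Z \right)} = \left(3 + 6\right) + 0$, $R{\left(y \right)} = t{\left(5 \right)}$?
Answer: $\frac{9762143}{33365} \approx 292.59$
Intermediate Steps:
$R{\left(y \right)} = 5$
$J{\left(Z \right)} = 9$ ($J{\left(Z \right)} = 9 + 0 = 9$)
$E{\left(v,o \right)} = o v$
$\frac{17441}{\left(\left(-59 + 62 \cdot 19\right) + 15\right) - 7807} + \frac{13284}{E{\left(R{\left(-3 \right)},J{\left(12 \right)} \right)}} = \frac{17441}{\left(\left(-59 + 62 \cdot 19\right) + 15\right) - 7807} + \frac{13284}{9 \cdot 5} = \frac{17441}{\left(\left(-59 + 1178\right) + 15\right) - 7807} + \frac{13284}{45} = \frac{17441}{\left(1119 + 15\right) - 7807} + 13284 \cdot \frac{1}{45} = \frac{17441}{1134 - 7807} + \frac{1476}{5} = \frac{17441}{-6673} + \frac{1476}{5} = 17441 \left(- \frac{1}{6673}\right) + \frac{1476}{5} = - \frac{17441}{6673} + \frac{1476}{5} = \frac{9762143}{33365}$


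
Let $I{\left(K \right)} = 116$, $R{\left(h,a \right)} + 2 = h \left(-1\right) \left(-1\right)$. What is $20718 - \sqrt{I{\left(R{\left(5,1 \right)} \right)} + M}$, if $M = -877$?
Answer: $20718 - i \sqrt{761} \approx 20718.0 - 27.586 i$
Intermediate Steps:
$R{\left(h,a \right)} = -2 + h$ ($R{\left(h,a \right)} = -2 + h \left(-1\right) \left(-1\right) = -2 + - h \left(-1\right) = -2 + h$)
$20718 - \sqrt{I{\left(R{\left(5,1 \right)} \right)} + M} = 20718 - \sqrt{116 - 877} = 20718 - \sqrt{-761} = 20718 - i \sqrt{761}$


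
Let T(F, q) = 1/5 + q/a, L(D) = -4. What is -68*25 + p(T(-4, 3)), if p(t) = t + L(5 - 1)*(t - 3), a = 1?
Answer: -8488/5 ≈ -1697.6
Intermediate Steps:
T(F, q) = ⅕ + q (T(F, q) = 1/5 + q/1 = 1*(⅕) + q*1 = ⅕ + q)
p(t) = 12 - 3*t (p(t) = t - 4*(t - 3) = t - 4*(-3 + t) = t + (12 - 4*t) = 12 - 3*t)
-68*25 + p(T(-4, 3)) = -68*25 + (12 - 3*(⅕ + 3)) = -1700 + (12 - 3*16/5) = -1700 + (12 - 48/5) = -1700 + 12/5 = -8488/5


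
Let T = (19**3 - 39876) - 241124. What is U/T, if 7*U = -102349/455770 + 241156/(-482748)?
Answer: 5690015899/15079266610732590 ≈ 3.7734e-7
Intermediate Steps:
U = -5690015899/55005513990 (U = (-102349/455770 + 241156/(-482748))/7 = (-102349*1/455770 + 241156*(-1/482748))/7 = (-102349/455770 - 60289/120687)/7 = (1/7)*(-5690015899/7857930570) = -5690015899/55005513990 ≈ -0.10344)
T = -274141 (T = (6859 - 39876) - 241124 = -33017 - 241124 = -274141)
U/T = -5690015899/55005513990/(-274141) = -5690015899/55005513990*(-1/274141) = 5690015899/15079266610732590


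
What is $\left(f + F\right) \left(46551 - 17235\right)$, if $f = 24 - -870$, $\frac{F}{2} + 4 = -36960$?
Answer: $-2141064744$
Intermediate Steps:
$F = -73928$ ($F = -8 + 2 \left(-36960\right) = -8 - 73920 = -73928$)
$f = 894$ ($f = 24 + 870 = 894$)
$\left(f + F\right) \left(46551 - 17235\right) = \left(894 - 73928\right) \left(46551 - 17235\right) = \left(-73034\right) 29316 = -2141064744$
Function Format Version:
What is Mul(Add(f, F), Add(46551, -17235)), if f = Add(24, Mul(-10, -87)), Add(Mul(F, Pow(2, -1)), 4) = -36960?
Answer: -2141064744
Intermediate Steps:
F = -73928 (F = Add(-8, Mul(2, -36960)) = Add(-8, -73920) = -73928)
f = 894 (f = Add(24, 870) = 894)
Mul(Add(f, F), Add(46551, -17235)) = Mul(Add(894, -73928), Add(46551, -17235)) = Mul(-73034, 29316) = -2141064744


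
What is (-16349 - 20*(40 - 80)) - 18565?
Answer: -34114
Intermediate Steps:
(-16349 - 20*(40 - 80)) - 18565 = (-16349 - 20*(-40)) - 18565 = (-16349 + 800) - 18565 = -15549 - 18565 = -34114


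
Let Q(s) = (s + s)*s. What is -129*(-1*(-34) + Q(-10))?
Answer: -30186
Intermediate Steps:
Q(s) = 2*s**2 (Q(s) = (2*s)*s = 2*s**2)
-129*(-1*(-34) + Q(-10)) = -129*(-1*(-34) + 2*(-10)**2) = -129*(34 + 2*100) = -129*(34 + 200) = -129*234 = -30186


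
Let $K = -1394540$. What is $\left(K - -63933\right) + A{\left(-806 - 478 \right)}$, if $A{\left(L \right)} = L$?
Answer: $-1331891$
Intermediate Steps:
$\left(K - -63933\right) + A{\left(-806 - 478 \right)} = \left(-1394540 - -63933\right) - 1284 = \left(-1394540 + 63933\right) - 1284 = -1330607 - 1284 = -1331891$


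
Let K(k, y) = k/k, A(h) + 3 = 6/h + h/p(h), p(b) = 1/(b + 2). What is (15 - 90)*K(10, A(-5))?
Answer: -75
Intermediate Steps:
p(b) = 1/(2 + b)
A(h) = -3 + 6/h + h*(2 + h) (A(h) = -3 + (6/h + h/(1/(2 + h))) = -3 + (6/h + h*(2 + h)) = -3 + 6/h + h*(2 + h))
K(k, y) = 1
(15 - 90)*K(10, A(-5)) = (15 - 90)*1 = -75*1 = -75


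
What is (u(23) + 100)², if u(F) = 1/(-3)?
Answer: 89401/9 ≈ 9933.4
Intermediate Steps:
u(F) = -⅓
(u(23) + 100)² = (-⅓ + 100)² = (299/3)² = 89401/9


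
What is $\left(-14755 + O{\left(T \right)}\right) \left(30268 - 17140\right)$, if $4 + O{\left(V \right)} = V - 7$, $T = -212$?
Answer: $-196631184$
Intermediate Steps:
$O{\left(V \right)} = -11 + V$ ($O{\left(V \right)} = -4 + \left(V - 7\right) = -4 + \left(-7 + V\right) = -11 + V$)
$\left(-14755 + O{\left(T \right)}\right) \left(30268 - 17140\right) = \left(-14755 - 223\right) \left(30268 - 17140\right) = \left(-14755 - 223\right) 13128 = \left(-14978\right) 13128 = -196631184$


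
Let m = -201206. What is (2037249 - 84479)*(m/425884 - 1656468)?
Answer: -344401950140125715/106471 ≈ -3.2347e+12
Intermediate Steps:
(2037249 - 84479)*(m/425884 - 1656468) = (2037249 - 84479)*(-201206/425884 - 1656468) = 1952770*(-201206*1/425884 - 1656468) = 1952770*(-100603/212942 - 1656468) = 1952770*(-352731709459/212942) = -344401950140125715/106471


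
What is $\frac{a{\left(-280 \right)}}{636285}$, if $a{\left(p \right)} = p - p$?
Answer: $0$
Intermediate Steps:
$a{\left(p \right)} = 0$
$\frac{a{\left(-280 \right)}}{636285} = \frac{0}{636285} = 0 \cdot \frac{1}{636285} = 0$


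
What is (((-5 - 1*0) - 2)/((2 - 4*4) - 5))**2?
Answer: 49/361 ≈ 0.13573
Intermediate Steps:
(((-5 - 1*0) - 2)/((2 - 4*4) - 5))**2 = (((-5 + 0) - 2)/((2 - 16) - 5))**2 = ((-5 - 2)/(-14 - 5))**2 = (-7/(-19))**2 = (-1/19*(-7))**2 = (7/19)**2 = 49/361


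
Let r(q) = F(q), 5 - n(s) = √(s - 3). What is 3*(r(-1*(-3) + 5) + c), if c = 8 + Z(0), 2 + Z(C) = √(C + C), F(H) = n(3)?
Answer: 33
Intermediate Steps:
n(s) = 5 - √(-3 + s) (n(s) = 5 - √(s - 3) = 5 - √(-3 + s))
F(H) = 5 (F(H) = 5 - √(-3 + 3) = 5 - √0 = 5 - 1*0 = 5 + 0 = 5)
Z(C) = -2 + √2*√C (Z(C) = -2 + √(C + C) = -2 + √(2*C) = -2 + √2*√C)
r(q) = 5
c = 6 (c = 8 + (-2 + √2*√0) = 8 + (-2 + √2*0) = 8 + (-2 + 0) = 8 - 2 = 6)
3*(r(-1*(-3) + 5) + c) = 3*(5 + 6) = 3*11 = 33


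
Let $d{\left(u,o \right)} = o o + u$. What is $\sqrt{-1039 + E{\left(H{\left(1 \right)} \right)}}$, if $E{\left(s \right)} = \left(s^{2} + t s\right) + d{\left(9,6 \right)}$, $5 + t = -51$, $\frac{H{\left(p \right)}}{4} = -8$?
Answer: $\sqrt{1822} \approx 42.685$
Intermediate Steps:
$H{\left(p \right)} = -32$ ($H{\left(p \right)} = 4 \left(-8\right) = -32$)
$d{\left(u,o \right)} = u + o^{2}$ ($d{\left(u,o \right)} = o^{2} + u = u + o^{2}$)
$t = -56$ ($t = -5 - 51 = -56$)
$E{\left(s \right)} = 45 + s^{2} - 56 s$ ($E{\left(s \right)} = \left(s^{2} - 56 s\right) + \left(9 + 6^{2}\right) = \left(s^{2} - 56 s\right) + \left(9 + 36\right) = \left(s^{2} - 56 s\right) + 45 = 45 + s^{2} - 56 s$)
$\sqrt{-1039 + E{\left(H{\left(1 \right)} \right)}} = \sqrt{-1039 + \left(45 + \left(-32\right)^{2} - -1792\right)} = \sqrt{-1039 + \left(45 + 1024 + 1792\right)} = \sqrt{-1039 + 2861} = \sqrt{1822}$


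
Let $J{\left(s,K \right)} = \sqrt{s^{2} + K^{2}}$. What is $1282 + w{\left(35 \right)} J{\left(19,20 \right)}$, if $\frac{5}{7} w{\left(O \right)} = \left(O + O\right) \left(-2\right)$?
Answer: $1282 - 196 \sqrt{761} \approx -4124.9$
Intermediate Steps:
$w{\left(O \right)} = - \frac{28 O}{5}$ ($w{\left(O \right)} = \frac{7 \left(O + O\right) \left(-2\right)}{5} = \frac{7 \cdot 2 O \left(-2\right)}{5} = \frac{7 \left(- 4 O\right)}{5} = - \frac{28 O}{5}$)
$J{\left(s,K \right)} = \sqrt{K^{2} + s^{2}}$
$1282 + w{\left(35 \right)} J{\left(19,20 \right)} = 1282 + \left(- \frac{28}{5}\right) 35 \sqrt{20^{2} + 19^{2}} = 1282 - 196 \sqrt{400 + 361} = 1282 - 196 \sqrt{761}$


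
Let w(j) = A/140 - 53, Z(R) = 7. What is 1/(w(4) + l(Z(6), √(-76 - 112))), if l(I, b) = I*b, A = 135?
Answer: -868/198831 - 10976*I*√47/9345057 ≈ -0.0043655 - 0.0080521*I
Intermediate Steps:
w(j) = -1457/28 (w(j) = 135/140 - 53 = 135*(1/140) - 53 = 27/28 - 53 = -1457/28)
1/(w(4) + l(Z(6), √(-76 - 112))) = 1/(-1457/28 + 7*√(-76 - 112)) = 1/(-1457/28 + 7*√(-188)) = 1/(-1457/28 + 7*(2*I*√47)) = 1/(-1457/28 + 14*I*√47)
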